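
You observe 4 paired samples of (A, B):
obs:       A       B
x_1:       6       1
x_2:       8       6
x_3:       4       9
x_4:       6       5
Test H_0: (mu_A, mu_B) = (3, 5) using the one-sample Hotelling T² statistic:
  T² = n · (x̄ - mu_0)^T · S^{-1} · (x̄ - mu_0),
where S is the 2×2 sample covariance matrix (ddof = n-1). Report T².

Step 1 — sample mean vector:
  mean(A) = (6 + 8 + 4 + 6) / 4 = 24/4 = 6
  mean(B) = (1 + 6 + 9 + 5) / 4 = 21/4 = 5.25
  x̄ = (6, 5.25),  deviation x̄ - mu_0 = (6, 5.25) - (3, 5) = (3, 0.25).

Step 2 — sample covariance matrix, S[i,j] = (1/(n-1)) · Σ_k (x_{k,i} - mean_i) · (x_{k,j} - mean_j), divisor n-1 = 3:
  S[A,A] = ((0)·(0) + (2)·(2) + (-2)·(-2) + (0)·(0)) / 3 = 8/3 = 2.6667
  S[A,B] = ((0)·(-4.25) + (2)·(0.75) + (-2)·(3.75) + (0)·(-0.25)) / 3 = -6/3 = -2
  S[B,B] = ((-4.25)·(-4.25) + (0.75)·(0.75) + (3.75)·(3.75) + (-0.25)·(-0.25)) / 3 = 32.75/3 = 10.9167
  S = [[2.6667, -2],
 [-2, 10.9167]].

Step 3 — invert S. det(S) = 2.6667·10.9167 - (-2)² = 25.1111.
  S^{-1} = (1/det) · [[d, -b], [-b, a]] = [[0.4347, 0.0796],
 [0.0796, 0.1062]].

Step 4 — quadratic form (x̄ - mu_0)^T · S^{-1} · (x̄ - mu_0):
  S^{-1} · (x̄ - mu_0) = (1.3241, 0.2655),
  (x̄ - mu_0)^T · [...] = (3)·(1.3241) + (0.25)·(0.2655) = 4.0387.

Step 5 — scale by n: T² = 4 · 4.0387 = 16.1549.

T² ≈ 16.1549


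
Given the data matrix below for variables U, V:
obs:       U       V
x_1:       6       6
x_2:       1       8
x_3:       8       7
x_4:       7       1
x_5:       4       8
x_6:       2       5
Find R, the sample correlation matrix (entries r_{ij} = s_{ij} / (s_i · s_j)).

Step 1 — column means:
  mean(U) = (6 + 1 + 8 + 7 + 4 + 2) / 6 = 28/6 = 4.6667
  mean(V) = (6 + 8 + 7 + 1 + 8 + 5) / 6 = 35/6 = 5.8333

Step 2 — sample variances and covariances s[i,j] = (1/(n-1)) · Σ_k (x_{k,i} - mean_i) · (x_{k,j} - mean_j), with n-1 = 5:
  s[U,U] = ((1.3333)·(1.3333) + (-3.6667)·(-3.6667) + (3.3333)·(3.3333) + (2.3333)·(2.3333) + (-0.6667)·(-0.6667) + (-2.6667)·(-2.6667)) / 5 = 39.3333/5 = 7.8667
  s[U,V] = ((1.3333)·(0.1667) + (-3.6667)·(2.1667) + (3.3333)·(1.1667) + (2.3333)·(-4.8333) + (-0.6667)·(2.1667) + (-2.6667)·(-0.8333)) / 5 = -14.3333/5 = -2.8667
  s[V,V] = ((0.1667)·(0.1667) + (2.1667)·(2.1667) + (1.1667)·(1.1667) + (-4.8333)·(-4.8333) + (2.1667)·(2.1667) + (-0.8333)·(-0.8333)) / 5 = 34.8333/5 = 6.9667
  Sample standard deviations s_i = √(s[i,i]):
  s(U) = √(7.8667) = 2.8048
  s(V) = √(6.9667) = 2.6394

Step 3 — r_{ij} = s_{ij} / (s_i · s_j):
  r[U,U] = 1 (diagonal).
  r[U,V] = -2.8667 / (2.8048 · 2.6394) = -2.8667 / 7.403 = -0.3872
  r[V,V] = 1 (diagonal).

R is symmetric with unit diagonal. Assembling:

R = [[1, -0.3872],
 [-0.3872, 1]]


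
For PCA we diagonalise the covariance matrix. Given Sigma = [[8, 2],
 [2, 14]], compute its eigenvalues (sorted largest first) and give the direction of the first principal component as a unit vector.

Step 1 — characteristic polynomial of 2×2 Sigma:
  det(Sigma - λI) = λ² - trace · λ + det = 0.
  trace = 8 + 14 = 22, det = 8·14 - (2)² = 108.
Step 2 — discriminant:
  Δ = trace² - 4·det = 484 - 432 = 52.
Step 3 — eigenvalues:
  λ = (trace ± √Δ)/2 = (22 ± 7.2111)/2,
  λ_1 = 14.6056,  λ_2 = 7.3944.

Step 4 — unit eigenvector for λ_1: solve (Sigma - λ_1 I)v = 0. First row:
  (8 - 14.6056)·v_x + (2)·v_y = 0, i.e. (-6.6056)·v_x + (2)·v_y = 0,
  so v ∝ (b, λ_1 - a) = (2, 6.6056) = u.
  ||u|| = √((2)² + (6.6056)²) = √(47.6333) ≈ 6.9017,
  v_1 = u/||u|| ≈ (0.2898, 0.9571) (||v_1|| = 1).

λ_1 = 14.6056,  λ_2 = 7.3944;  v_1 ≈ (0.2898, 0.9571)


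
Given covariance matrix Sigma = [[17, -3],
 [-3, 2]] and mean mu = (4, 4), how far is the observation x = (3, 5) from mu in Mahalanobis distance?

Step 1 — centre the observation: (x - mu) = (-1, 1).

Step 2 — invert Sigma. det(Sigma) = 17·2 - (-3)² = 25.
  Sigma^{-1} = (1/det) · [[d, -b], [-b, a]] = [[0.08, 0.12],
 [0.12, 0.68]].

Step 3 — form the quadratic (x - mu)^T · Sigma^{-1} · (x - mu):
  Sigma^{-1} · (x - mu) = (0.04, 0.56).
  (x - mu)^T · [Sigma^{-1} · (x - mu)] = (-1)·(0.04) + (1)·(0.56) = 0.52.

Step 4 — take square root: d = √(0.52) ≈ 0.7211.

d(x, mu) = √(0.52) ≈ 0.7211


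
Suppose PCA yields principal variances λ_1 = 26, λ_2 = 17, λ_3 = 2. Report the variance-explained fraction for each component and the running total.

Step 1 — total variance = trace(Sigma) = Σ λ_i = 26 + 17 + 2 = 45.

Step 2 — fraction explained by component i = λ_i / Σ λ:
  PC1: 26/45 = 0.5778
  PC2: 17/45 = 0.3778
  PC3: 2/45 = 0.0444

Step 3 — cumulative fraction after k components = (λ_1 + ... + λ_k) / Σ λ:
  k = 1: 26/45 = 0.5778
  k = 2: (26 + 17)/45 = 43/45 = 0.9556
  k = 3: (26 + 17 + 2)/45 = 45/45 = 1

Summary (fraction, with percent):

explained: PC1 0.5778 (57.78%), PC2 0.3778 (37.78%), PC3 0.0444 (4.44%);  cumulative: 0.5778, 0.9556, 1


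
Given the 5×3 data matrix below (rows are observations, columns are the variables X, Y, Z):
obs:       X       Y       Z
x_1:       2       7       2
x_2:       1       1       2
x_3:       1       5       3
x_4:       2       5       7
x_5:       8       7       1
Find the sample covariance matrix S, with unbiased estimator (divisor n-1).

Step 1 — column means:
  mean(X) = (2 + 1 + 1 + 2 + 8) / 5 = 14/5 = 2.8
  mean(Y) = (7 + 1 + 5 + 5 + 7) / 5 = 25/5 = 5
  mean(Z) = (2 + 2 + 3 + 7 + 1) / 5 = 15/5 = 3

Step 2 — sample covariance S[i,j] = (1/(n-1)) · Σ_k (x_{k,i} - mean_i) · (x_{k,j} - mean_j), with n-1 = 4.
  S[X,X] = ((-0.8)·(-0.8) + (-1.8)·(-1.8) + (-1.8)·(-1.8) + (-0.8)·(-0.8) + (5.2)·(5.2)) / 4 = 34.8/4 = 8.7
  S[X,Y] = ((-0.8)·(2) + (-1.8)·(-4) + (-1.8)·(0) + (-0.8)·(0) + (5.2)·(2)) / 4 = 16/4 = 4
  S[X,Z] = ((-0.8)·(-1) + (-1.8)·(-1) + (-1.8)·(0) + (-0.8)·(4) + (5.2)·(-2)) / 4 = -11/4 = -2.75
  S[Y,Y] = ((2)·(2) + (-4)·(-4) + (0)·(0) + (0)·(0) + (2)·(2)) / 4 = 24/4 = 6
  S[Y,Z] = ((2)·(-1) + (-4)·(-1) + (0)·(0) + (0)·(4) + (2)·(-2)) / 4 = -2/4 = -0.5
  S[Z,Z] = ((-1)·(-1) + (-1)·(-1) + (0)·(0) + (4)·(4) + (-2)·(-2)) / 4 = 22/4 = 5.5

S is symmetric (S[j,i] = S[i,j]). Assembling:

S = [[8.7, 4, -2.75],
 [4, 6, -0.5],
 [-2.75, -0.5, 5.5]]


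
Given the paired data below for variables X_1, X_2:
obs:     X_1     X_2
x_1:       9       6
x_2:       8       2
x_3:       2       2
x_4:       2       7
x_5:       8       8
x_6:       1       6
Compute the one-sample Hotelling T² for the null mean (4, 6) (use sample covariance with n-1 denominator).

Step 1 — sample mean vector:
  mean(X_1) = (9 + 8 + 2 + 2 + 8 + 1) / 6 = 30/6 = 5
  mean(X_2) = (6 + 2 + 2 + 7 + 8 + 6) / 6 = 31/6 = 5.1667
  x̄ = (5, 5.1667),  deviation x̄ - mu_0 = (5, 5.1667) - (4, 6) = (1, -0.8333).

Step 2 — sample covariance matrix, S[i,j] = (1/(n-1)) · Σ_k (x_{k,i} - mean_i) · (x_{k,j} - mean_j), divisor n-1 = 5:
  S[X_1,X_1] = ((4)·(4) + (3)·(3) + (-3)·(-3) + (-3)·(-3) + (3)·(3) + (-4)·(-4)) / 5 = 68/5 = 13.6
  S[X_1,X_2] = ((4)·(0.8333) + (3)·(-3.1667) + (-3)·(-3.1667) + (-3)·(1.8333) + (3)·(2.8333) + (-4)·(0.8333)) / 5 = 3/5 = 0.6
  S[X_2,X_2] = ((0.8333)·(0.8333) + (-3.1667)·(-3.1667) + (-3.1667)·(-3.1667) + (1.8333)·(1.8333) + (2.8333)·(2.8333) + (0.8333)·(0.8333)) / 5 = 32.8333/5 = 6.5667
  S = [[13.6, 0.6],
 [0.6, 6.5667]].

Step 3 — invert S. det(S) = 13.6·6.5667 - (0.6)² = 88.9467.
  S^{-1} = (1/det) · [[d, -b], [-b, a]] = [[0.0738, -0.0067],
 [-0.0067, 0.1529]].

Step 4 — quadratic form (x̄ - mu_0)^T · S^{-1} · (x̄ - mu_0):
  S^{-1} · (x̄ - mu_0) = (0.0794, -0.1342),
  (x̄ - mu_0)^T · [...] = (1)·(0.0794) + (-0.8333)·(-0.1342) = 0.1913.

Step 5 — scale by n: T² = 6 · 0.1913 = 1.1475.

T² ≈ 1.1475


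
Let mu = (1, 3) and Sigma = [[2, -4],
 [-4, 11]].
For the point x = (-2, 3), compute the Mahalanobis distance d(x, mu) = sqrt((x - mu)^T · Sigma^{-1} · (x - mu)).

Step 1 — centre the observation: (x - mu) = (-3, 0).

Step 2 — invert Sigma. det(Sigma) = 2·11 - (-4)² = 6.
  Sigma^{-1} = (1/det) · [[d, -b], [-b, a]] = [[1.8333, 0.6667],
 [0.6667, 0.3333]].

Step 3 — form the quadratic (x - mu)^T · Sigma^{-1} · (x - mu):
  Sigma^{-1} · (x - mu) = (-5.5, -2).
  (x - mu)^T · [Sigma^{-1} · (x - mu)] = (-3)·(-5.5) + (0)·(-2) = 16.5.

Step 4 — take square root: d = √(16.5) ≈ 4.062.

d(x, mu) = √(16.5) ≈ 4.062


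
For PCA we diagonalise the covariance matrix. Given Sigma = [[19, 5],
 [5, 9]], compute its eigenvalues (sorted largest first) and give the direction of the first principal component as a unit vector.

Step 1 — characteristic polynomial of 2×2 Sigma:
  det(Sigma - λI) = λ² - trace · λ + det = 0.
  trace = 19 + 9 = 28, det = 19·9 - (5)² = 146.
Step 2 — discriminant:
  Δ = trace² - 4·det = 784 - 584 = 200.
Step 3 — eigenvalues:
  λ = (trace ± √Δ)/2 = (28 ± 14.1421)/2,
  λ_1 = 21.0711,  λ_2 = 6.9289.

Step 4 — unit eigenvector for λ_1: solve (Sigma - λ_1 I)v = 0. First row:
  (19 - 21.0711)·v_x + (5)·v_y = 0, i.e. (-2.0711)·v_x + (5)·v_y = 0,
  so v ∝ (b, λ_1 - a) = (5, 2.0711) = u.
  ||u|| = √((5)² + (2.0711)²) = √(29.2893) ≈ 5.412,
  v_1 = u/||u|| ≈ (0.9239, 0.3827) (||v_1|| = 1).

λ_1 = 21.0711,  λ_2 = 6.9289;  v_1 ≈ (0.9239, 0.3827)


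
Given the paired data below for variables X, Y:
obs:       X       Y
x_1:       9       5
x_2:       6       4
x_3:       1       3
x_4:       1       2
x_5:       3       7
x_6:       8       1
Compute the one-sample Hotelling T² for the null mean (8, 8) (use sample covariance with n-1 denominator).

Step 1 — sample mean vector:
  mean(X) = (9 + 6 + 1 + 1 + 3 + 8) / 6 = 28/6 = 4.6667
  mean(Y) = (5 + 4 + 3 + 2 + 7 + 1) / 6 = 22/6 = 3.6667
  x̄ = (4.6667, 3.6667),  deviation x̄ - mu_0 = (4.6667, 3.6667) - (8, 8) = (-3.3333, -4.3333).

Step 2 — sample covariance matrix, S[i,j] = (1/(n-1)) · Σ_k (x_{k,i} - mean_i) · (x_{k,j} - mean_j), divisor n-1 = 5:
  S[X,X] = ((4.3333)·(4.3333) + (1.3333)·(1.3333) + (-3.6667)·(-3.6667) + (-3.6667)·(-3.6667) + (-1.6667)·(-1.6667) + (3.3333)·(3.3333)) / 5 = 61.3333/5 = 12.2667
  S[X,Y] = ((4.3333)·(1.3333) + (1.3333)·(0.3333) + (-3.6667)·(-0.6667) + (-3.6667)·(-1.6667) + (-1.6667)·(3.3333) + (3.3333)·(-2.6667)) / 5 = 0.3333/5 = 0.0667
  S[Y,Y] = ((1.3333)·(1.3333) + (0.3333)·(0.3333) + (-0.6667)·(-0.6667) + (-1.6667)·(-1.6667) + (3.3333)·(3.3333) + (-2.6667)·(-2.6667)) / 5 = 23.3333/5 = 4.6667
  S = [[12.2667, 0.0667],
 [0.0667, 4.6667]].

Step 3 — invert S. det(S) = 12.2667·4.6667 - (0.0667)² = 57.24.
  S^{-1} = (1/det) · [[d, -b], [-b, a]] = [[0.0815, -0.0012],
 [-0.0012, 0.2143]].

Step 4 — quadratic form (x̄ - mu_0)^T · S^{-1} · (x̄ - mu_0):
  S^{-1} · (x̄ - mu_0) = (-0.2667, -0.9248),
  (x̄ - mu_0)^T · [...] = (-3.3333)·(-0.2667) + (-4.3333)·(-0.9248) = 4.8963.

Step 5 — scale by n: T² = 6 · 4.8963 = 29.3781.

T² ≈ 29.3781


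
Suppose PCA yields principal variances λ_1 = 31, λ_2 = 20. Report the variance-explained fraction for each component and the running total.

Step 1 — total variance = trace(Sigma) = Σ λ_i = 31 + 20 = 51.

Step 2 — fraction explained by component i = λ_i / Σ λ:
  PC1: 31/51 = 0.6078
  PC2: 20/51 = 0.3922

Step 3 — cumulative fraction after k components = (λ_1 + ... + λ_k) / Σ λ:
  k = 1: 31/51 = 0.6078
  k = 2: (31 + 20)/51 = 51/51 = 1

Summary (fraction, with percent):

explained: PC1 0.6078 (60.78%), PC2 0.3922 (39.22%);  cumulative: 0.6078, 1


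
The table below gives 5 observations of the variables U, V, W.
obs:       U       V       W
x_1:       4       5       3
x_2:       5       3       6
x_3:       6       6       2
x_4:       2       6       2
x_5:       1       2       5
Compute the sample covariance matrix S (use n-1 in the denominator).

Step 1 — column means:
  mean(U) = (4 + 5 + 6 + 2 + 1) / 5 = 18/5 = 3.6
  mean(V) = (5 + 3 + 6 + 6 + 2) / 5 = 22/5 = 4.4
  mean(W) = (3 + 6 + 2 + 2 + 5) / 5 = 18/5 = 3.6

Step 2 — sample covariance S[i,j] = (1/(n-1)) · Σ_k (x_{k,i} - mean_i) · (x_{k,j} - mean_j), with n-1 = 4.
  S[U,U] = ((0.4)·(0.4) + (1.4)·(1.4) + (2.4)·(2.4) + (-1.6)·(-1.6) + (-2.6)·(-2.6)) / 4 = 17.2/4 = 4.3
  S[U,V] = ((0.4)·(0.6) + (1.4)·(-1.4) + (2.4)·(1.6) + (-1.6)·(1.6) + (-2.6)·(-2.4)) / 4 = 5.8/4 = 1.45
  S[U,W] = ((0.4)·(-0.6) + (1.4)·(2.4) + (2.4)·(-1.6) + (-1.6)·(-1.6) + (-2.6)·(1.4)) / 4 = -1.8/4 = -0.45
  S[V,V] = ((0.6)·(0.6) + (-1.4)·(-1.4) + (1.6)·(1.6) + (1.6)·(1.6) + (-2.4)·(-2.4)) / 4 = 13.2/4 = 3.3
  S[V,W] = ((0.6)·(-0.6) + (-1.4)·(2.4) + (1.6)·(-1.6) + (1.6)·(-1.6) + (-2.4)·(1.4)) / 4 = -12.2/4 = -3.05
  S[W,W] = ((-0.6)·(-0.6) + (2.4)·(2.4) + (-1.6)·(-1.6) + (-1.6)·(-1.6) + (1.4)·(1.4)) / 4 = 13.2/4 = 3.3

S is symmetric (S[j,i] = S[i,j]). Assembling:

S = [[4.3, 1.45, -0.45],
 [1.45, 3.3, -3.05],
 [-0.45, -3.05, 3.3]]


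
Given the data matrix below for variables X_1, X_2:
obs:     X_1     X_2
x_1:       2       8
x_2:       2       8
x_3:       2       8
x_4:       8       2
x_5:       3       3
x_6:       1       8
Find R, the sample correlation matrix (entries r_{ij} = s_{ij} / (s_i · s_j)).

Step 1 — column means:
  mean(X_1) = (2 + 2 + 2 + 8 + 3 + 1) / 6 = 18/6 = 3
  mean(X_2) = (8 + 8 + 8 + 2 + 3 + 8) / 6 = 37/6 = 6.1667

Step 2 — sample variances and covariances s[i,j] = (1/(n-1)) · Σ_k (x_{k,i} - mean_i) · (x_{k,j} - mean_j), with n-1 = 5:
  s[X_1,X_1] = ((-1)·(-1) + (-1)·(-1) + (-1)·(-1) + (5)·(5) + (0)·(0) + (-2)·(-2)) / 5 = 32/5 = 6.4
  s[X_1,X_2] = ((-1)·(1.8333) + (-1)·(1.8333) + (-1)·(1.8333) + (5)·(-4.1667) + (0)·(-3.1667) + (-2)·(1.8333)) / 5 = -30/5 = -6
  s[X_2,X_2] = ((1.8333)·(1.8333) + (1.8333)·(1.8333) + (1.8333)·(1.8333) + (-4.1667)·(-4.1667) + (-3.1667)·(-3.1667) + (1.8333)·(1.8333)) / 5 = 40.8333/5 = 8.1667
  Sample standard deviations s_i = √(s[i,i]):
  s(X_1) = √(6.4) = 2.5298
  s(X_2) = √(8.1667) = 2.8577

Step 3 — r_{ij} = s_{ij} / (s_i · s_j):
  r[X_1,X_1] = 1 (diagonal).
  r[X_1,X_2] = -6 / (2.5298 · 2.8577) = -6 / 7.2296 = -0.8299
  r[X_2,X_2] = 1 (diagonal).

R is symmetric with unit diagonal. Assembling:

R = [[1, -0.8299],
 [-0.8299, 1]]


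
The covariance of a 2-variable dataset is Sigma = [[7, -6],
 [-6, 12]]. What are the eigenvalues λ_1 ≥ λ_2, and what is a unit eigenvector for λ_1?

Step 1 — characteristic polynomial of 2×2 Sigma:
  det(Sigma - λI) = λ² - trace · λ + det = 0.
  trace = 7 + 12 = 19, det = 7·12 - (-6)² = 48.
Step 2 — discriminant:
  Δ = trace² - 4·det = 361 - 192 = 169.
Step 3 — eigenvalues:
  λ = (trace ± √Δ)/2 = (19 ± 13)/2,
  λ_1 = 16,  λ_2 = 3.

Step 4 — unit eigenvector for λ_1: solve (Sigma - λ_1 I)v = 0. First row:
  (7 - 16)·v_x + (-6)·v_y = 0, i.e. (-9)·v_x + (-6)·v_y = 0,
  so v ∝ (b, λ_1 - a) = (-6, 9); multiply by -1 so the first entry is positive: u = (6, -9).
  ||u|| = √((6)² + (-9)²) = √(117) ≈ 10.8167,
  v_1 = u/||u|| ≈ (0.5547, -0.8321) (||v_1|| = 1).

λ_1 = 16,  λ_2 = 3;  v_1 ≈ (0.5547, -0.8321)


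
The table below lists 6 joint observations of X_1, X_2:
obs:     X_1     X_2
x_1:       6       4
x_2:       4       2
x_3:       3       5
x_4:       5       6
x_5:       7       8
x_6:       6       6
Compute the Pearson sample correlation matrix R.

Step 1 — column means:
  mean(X_1) = (6 + 4 + 3 + 5 + 7 + 6) / 6 = 31/6 = 5.1667
  mean(X_2) = (4 + 2 + 5 + 6 + 8 + 6) / 6 = 31/6 = 5.1667

Step 2 — sample variances and covariances s[i,j] = (1/(n-1)) · Σ_k (x_{k,i} - mean_i) · (x_{k,j} - mean_j), with n-1 = 5:
  s[X_1,X_1] = ((0.8333)·(0.8333) + (-1.1667)·(-1.1667) + (-2.1667)·(-2.1667) + (-0.1667)·(-0.1667) + (1.8333)·(1.8333) + (0.8333)·(0.8333)) / 5 = 10.8333/5 = 2.1667
  s[X_1,X_2] = ((0.8333)·(-1.1667) + (-1.1667)·(-3.1667) + (-2.1667)·(-0.1667) + (-0.1667)·(0.8333) + (1.8333)·(2.8333) + (0.8333)·(0.8333)) / 5 = 8.8333/5 = 1.7667
  s[X_2,X_2] = ((-1.1667)·(-1.1667) + (-3.1667)·(-3.1667) + (-0.1667)·(-0.1667) + (0.8333)·(0.8333) + (2.8333)·(2.8333) + (0.8333)·(0.8333)) / 5 = 20.8333/5 = 4.1667
  Sample standard deviations s_i = √(s[i,i]):
  s(X_1) = √(2.1667) = 1.472
  s(X_2) = √(4.1667) = 2.0412

Step 3 — r_{ij} = s_{ij} / (s_i · s_j):
  r[X_1,X_1] = 1 (diagonal).
  r[X_1,X_2] = 1.7667 / (1.472 · 2.0412) = 1.7667 / 3.0046 = 0.588
  r[X_2,X_2] = 1 (diagonal).

R is symmetric with unit diagonal. Assembling:

R = [[1, 0.588],
 [0.588, 1]]


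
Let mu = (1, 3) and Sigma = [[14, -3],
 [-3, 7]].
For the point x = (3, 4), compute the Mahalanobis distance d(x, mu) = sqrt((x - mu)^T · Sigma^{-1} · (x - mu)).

Step 1 — centre the observation: (x - mu) = (2, 1).

Step 2 — invert Sigma. det(Sigma) = 14·7 - (-3)² = 89.
  Sigma^{-1} = (1/det) · [[d, -b], [-b, a]] = [[0.0787, 0.0337],
 [0.0337, 0.1573]].

Step 3 — form the quadratic (x - mu)^T · Sigma^{-1} · (x - mu):
  Sigma^{-1} · (x - mu) = (0.191, 0.2247).
  (x - mu)^T · [Sigma^{-1} · (x - mu)] = (2)·(0.191) + (1)·(0.2247) = 0.6067.

Step 4 — take square root: d = √(0.6067) ≈ 0.7789.

d(x, mu) = √(0.6067) ≈ 0.7789


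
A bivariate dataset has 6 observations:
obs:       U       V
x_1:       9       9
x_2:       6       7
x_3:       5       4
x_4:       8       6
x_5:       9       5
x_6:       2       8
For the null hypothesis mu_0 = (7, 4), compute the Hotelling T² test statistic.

Step 1 — sample mean vector:
  mean(U) = (9 + 6 + 5 + 8 + 9 + 2) / 6 = 39/6 = 6.5
  mean(V) = (9 + 7 + 4 + 6 + 5 + 8) / 6 = 39/6 = 6.5
  x̄ = (6.5, 6.5),  deviation x̄ - mu_0 = (6.5, 6.5) - (7, 4) = (-0.5, 2.5).

Step 2 — sample covariance matrix, S[i,j] = (1/(n-1)) · Σ_k (x_{k,i} - mean_i) · (x_{k,j} - mean_j), divisor n-1 = 5:
  S[U,U] = ((2.5)·(2.5) + (-0.5)·(-0.5) + (-1.5)·(-1.5) + (1.5)·(1.5) + (2.5)·(2.5) + (-4.5)·(-4.5)) / 5 = 37.5/5 = 7.5
  S[U,V] = ((2.5)·(2.5) + (-0.5)·(0.5) + (-1.5)·(-2.5) + (1.5)·(-0.5) + (2.5)·(-1.5) + (-4.5)·(1.5)) / 5 = -1.5/5 = -0.3
  S[V,V] = ((2.5)·(2.5) + (0.5)·(0.5) + (-2.5)·(-2.5) + (-0.5)·(-0.5) + (-1.5)·(-1.5) + (1.5)·(1.5)) / 5 = 17.5/5 = 3.5
  S = [[7.5, -0.3],
 [-0.3, 3.5]].

Step 3 — invert S. det(S) = 7.5·3.5 - (-0.3)² = 26.16.
  S^{-1} = (1/det) · [[d, -b], [-b, a]] = [[0.1338, 0.0115],
 [0.0115, 0.2867]].

Step 4 — quadratic form (x̄ - mu_0)^T · S^{-1} · (x̄ - mu_0):
  S^{-1} · (x̄ - mu_0) = (-0.0382, 0.711),
  (x̄ - mu_0)^T · [...] = (-0.5)·(-0.0382) + (2.5)·(0.711) = 1.7966.

Step 5 — scale by n: T² = 6 · 1.7966 = 10.7798.

T² ≈ 10.7798


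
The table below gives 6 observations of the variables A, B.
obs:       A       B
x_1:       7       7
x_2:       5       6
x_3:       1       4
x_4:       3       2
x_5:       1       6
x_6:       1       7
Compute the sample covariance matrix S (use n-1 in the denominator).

Step 1 — column means:
  mean(A) = (7 + 5 + 1 + 3 + 1 + 1) / 6 = 18/6 = 3
  mean(B) = (7 + 6 + 4 + 2 + 6 + 7) / 6 = 32/6 = 5.3333

Step 2 — sample covariance S[i,j] = (1/(n-1)) · Σ_k (x_{k,i} - mean_i) · (x_{k,j} - mean_j), with n-1 = 5.
  S[A,A] = ((4)·(4) + (2)·(2) + (-2)·(-2) + (0)·(0) + (-2)·(-2) + (-2)·(-2)) / 5 = 32/5 = 6.4
  S[A,B] = ((4)·(1.6667) + (2)·(0.6667) + (-2)·(-1.3333) + (0)·(-3.3333) + (-2)·(0.6667) + (-2)·(1.6667)) / 5 = 6/5 = 1.2
  S[B,B] = ((1.6667)·(1.6667) + (0.6667)·(0.6667) + (-1.3333)·(-1.3333) + (-3.3333)·(-3.3333) + (0.6667)·(0.6667) + (1.6667)·(1.6667)) / 5 = 19.3333/5 = 3.8667

S is symmetric (S[j,i] = S[i,j]). Assembling:

S = [[6.4, 1.2],
 [1.2, 3.8667]]


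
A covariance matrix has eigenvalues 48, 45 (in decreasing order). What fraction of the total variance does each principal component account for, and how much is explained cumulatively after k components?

Step 1 — total variance = trace(Sigma) = Σ λ_i = 48 + 45 = 93.

Step 2 — fraction explained by component i = λ_i / Σ λ:
  PC1: 48/93 = 0.5161
  PC2: 45/93 = 0.4839

Step 3 — cumulative fraction after k components = (λ_1 + ... + λ_k) / Σ λ:
  k = 1: 48/93 = 0.5161
  k = 2: (48 + 45)/93 = 93/93 = 1

Summary (fraction, with percent):

explained: PC1 0.5161 (51.61%), PC2 0.4839 (48.39%);  cumulative: 0.5161, 1


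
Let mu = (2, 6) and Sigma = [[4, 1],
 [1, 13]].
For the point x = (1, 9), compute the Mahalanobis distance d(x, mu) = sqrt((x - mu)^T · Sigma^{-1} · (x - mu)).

Step 1 — centre the observation: (x - mu) = (-1, 3).

Step 2 — invert Sigma. det(Sigma) = 4·13 - (1)² = 51.
  Sigma^{-1} = (1/det) · [[d, -b], [-b, a]] = [[0.2549, -0.0196],
 [-0.0196, 0.0784]].

Step 3 — form the quadratic (x - mu)^T · Sigma^{-1} · (x - mu):
  Sigma^{-1} · (x - mu) = (-0.3137, 0.2549).
  (x - mu)^T · [Sigma^{-1} · (x - mu)] = (-1)·(-0.3137) + (3)·(0.2549) = 1.0784.

Step 4 — take square root: d = √(1.0784) ≈ 1.0385.

d(x, mu) = √(1.0784) ≈ 1.0385


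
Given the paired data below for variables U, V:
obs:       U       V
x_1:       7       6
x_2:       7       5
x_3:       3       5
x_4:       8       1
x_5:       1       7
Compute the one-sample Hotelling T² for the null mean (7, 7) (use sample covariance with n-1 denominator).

Step 1 — sample mean vector:
  mean(U) = (7 + 7 + 3 + 8 + 1) / 5 = 26/5 = 5.2
  mean(V) = (6 + 5 + 5 + 1 + 7) / 5 = 24/5 = 4.8
  x̄ = (5.2, 4.8),  deviation x̄ - mu_0 = (5.2, 4.8) - (7, 7) = (-1.8, -2.2).

Step 2 — sample covariance matrix, S[i,j] = (1/(n-1)) · Σ_k (x_{k,i} - mean_i) · (x_{k,j} - mean_j), divisor n-1 = 4:
  S[U,U] = ((1.8)·(1.8) + (1.8)·(1.8) + (-2.2)·(-2.2) + (2.8)·(2.8) + (-4.2)·(-4.2)) / 4 = 36.8/4 = 9.2
  S[U,V] = ((1.8)·(1.2) + (1.8)·(0.2) + (-2.2)·(0.2) + (2.8)·(-3.8) + (-4.2)·(2.2)) / 4 = -17.8/4 = -4.45
  S[V,V] = ((1.2)·(1.2) + (0.2)·(0.2) + (0.2)·(0.2) + (-3.8)·(-3.8) + (2.2)·(2.2)) / 4 = 20.8/4 = 5.2
  S = [[9.2, -4.45],
 [-4.45, 5.2]].

Step 3 — invert S. det(S) = 9.2·5.2 - (-4.45)² = 28.0375.
  S^{-1} = (1/det) · [[d, -b], [-b, a]] = [[0.1855, 0.1587],
 [0.1587, 0.3281]].

Step 4 — quadratic form (x̄ - mu_0)^T · S^{-1} · (x̄ - mu_0):
  S^{-1} · (x̄ - mu_0) = (-0.683, -1.0076),
  (x̄ - mu_0)^T · [...] = (-1.8)·(-0.683) + (-2.2)·(-1.0076) = 3.4461.

Step 5 — scale by n: T² = 5 · 3.4461 = 17.2305.

T² ≈ 17.2305


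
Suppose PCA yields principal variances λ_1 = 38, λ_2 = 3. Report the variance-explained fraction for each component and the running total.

Step 1 — total variance = trace(Sigma) = Σ λ_i = 38 + 3 = 41.

Step 2 — fraction explained by component i = λ_i / Σ λ:
  PC1: 38/41 = 0.9268
  PC2: 3/41 = 0.0732

Step 3 — cumulative fraction after k components = (λ_1 + ... + λ_k) / Σ λ:
  k = 1: 38/41 = 0.9268
  k = 2: (38 + 3)/41 = 41/41 = 1

Summary (fraction, with percent):

explained: PC1 0.9268 (92.68%), PC2 0.0732 (7.32%);  cumulative: 0.9268, 1


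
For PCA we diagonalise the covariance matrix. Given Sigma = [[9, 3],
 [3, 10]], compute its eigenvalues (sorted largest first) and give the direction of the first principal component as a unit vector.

Step 1 — characteristic polynomial of 2×2 Sigma:
  det(Sigma - λI) = λ² - trace · λ + det = 0.
  trace = 9 + 10 = 19, det = 9·10 - (3)² = 81.
Step 2 — discriminant:
  Δ = trace² - 4·det = 361 - 324 = 37.
Step 3 — eigenvalues:
  λ = (trace ± √Δ)/2 = (19 ± 6.0828)/2,
  λ_1 = 12.5414,  λ_2 = 6.4586.

Step 4 — unit eigenvector for λ_1: solve (Sigma - λ_1 I)v = 0. First row:
  (9 - 12.5414)·v_x + (3)·v_y = 0, i.e. (-3.5414)·v_x + (3)·v_y = 0,
  so v ∝ (b, λ_1 - a) = (3, 3.5414) = u.
  ||u|| = √((3)² + (3.5414)²) = √(21.5414) ≈ 4.6413,
  v_1 = u/||u|| ≈ (0.6464, 0.763) (||v_1|| = 1).

λ_1 = 12.5414,  λ_2 = 6.4586;  v_1 ≈ (0.6464, 0.763)


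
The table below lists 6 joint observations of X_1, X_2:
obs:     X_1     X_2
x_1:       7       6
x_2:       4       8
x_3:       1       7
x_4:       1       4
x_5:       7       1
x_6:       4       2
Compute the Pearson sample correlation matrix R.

Step 1 — column means:
  mean(X_1) = (7 + 4 + 1 + 1 + 7 + 4) / 6 = 24/6 = 4
  mean(X_2) = (6 + 8 + 7 + 4 + 1 + 2) / 6 = 28/6 = 4.6667

Step 2 — sample variances and covariances s[i,j] = (1/(n-1)) · Σ_k (x_{k,i} - mean_i) · (x_{k,j} - mean_j), with n-1 = 5:
  s[X_1,X_1] = ((3)·(3) + (0)·(0) + (-3)·(-3) + (-3)·(-3) + (3)·(3) + (0)·(0)) / 5 = 36/5 = 7.2
  s[X_1,X_2] = ((3)·(1.3333) + (0)·(3.3333) + (-3)·(2.3333) + (-3)·(-0.6667) + (3)·(-3.6667) + (0)·(-2.6667)) / 5 = -12/5 = -2.4
  s[X_2,X_2] = ((1.3333)·(1.3333) + (3.3333)·(3.3333) + (2.3333)·(2.3333) + (-0.6667)·(-0.6667) + (-3.6667)·(-3.6667) + (-2.6667)·(-2.6667)) / 5 = 39.3333/5 = 7.8667
  Sample standard deviations s_i = √(s[i,i]):
  s(X_1) = √(7.2) = 2.6833
  s(X_2) = √(7.8667) = 2.8048

Step 3 — r_{ij} = s_{ij} / (s_i · s_j):
  r[X_1,X_1] = 1 (diagonal).
  r[X_1,X_2] = -2.4 / (2.6833 · 2.8048) = -2.4 / 7.526 = -0.3189
  r[X_2,X_2] = 1 (diagonal).

R is symmetric with unit diagonal. Assembling:

R = [[1, -0.3189],
 [-0.3189, 1]]


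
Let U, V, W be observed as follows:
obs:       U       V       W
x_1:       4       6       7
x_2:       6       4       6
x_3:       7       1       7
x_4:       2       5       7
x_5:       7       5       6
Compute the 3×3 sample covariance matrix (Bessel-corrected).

Step 1 — column means:
  mean(U) = (4 + 6 + 7 + 2 + 7) / 5 = 26/5 = 5.2
  mean(V) = (6 + 4 + 1 + 5 + 5) / 5 = 21/5 = 4.2
  mean(W) = (7 + 6 + 7 + 7 + 6) / 5 = 33/5 = 6.6

Step 2 — sample covariance S[i,j] = (1/(n-1)) · Σ_k (x_{k,i} - mean_i) · (x_{k,j} - mean_j), with n-1 = 4.
  S[U,U] = ((-1.2)·(-1.2) + (0.8)·(0.8) + (1.8)·(1.8) + (-3.2)·(-3.2) + (1.8)·(1.8)) / 4 = 18.8/4 = 4.7
  S[U,V] = ((-1.2)·(1.8) + (0.8)·(-0.2) + (1.8)·(-3.2) + (-3.2)·(0.8) + (1.8)·(0.8)) / 4 = -9.2/4 = -2.3
  S[U,W] = ((-1.2)·(0.4) + (0.8)·(-0.6) + (1.8)·(0.4) + (-3.2)·(0.4) + (1.8)·(-0.6)) / 4 = -2.6/4 = -0.65
  S[V,V] = ((1.8)·(1.8) + (-0.2)·(-0.2) + (-3.2)·(-3.2) + (0.8)·(0.8) + (0.8)·(0.8)) / 4 = 14.8/4 = 3.7
  S[V,W] = ((1.8)·(0.4) + (-0.2)·(-0.6) + (-3.2)·(0.4) + (0.8)·(0.4) + (0.8)·(-0.6)) / 4 = -0.6/4 = -0.15
  S[W,W] = ((0.4)·(0.4) + (-0.6)·(-0.6) + (0.4)·(0.4) + (0.4)·(0.4) + (-0.6)·(-0.6)) / 4 = 1.2/4 = 0.3

S is symmetric (S[j,i] = S[i,j]). Assembling:

S = [[4.7, -2.3, -0.65],
 [-2.3, 3.7, -0.15],
 [-0.65, -0.15, 0.3]]


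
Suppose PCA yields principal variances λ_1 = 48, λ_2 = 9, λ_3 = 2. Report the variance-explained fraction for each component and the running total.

Step 1 — total variance = trace(Sigma) = Σ λ_i = 48 + 9 + 2 = 59.

Step 2 — fraction explained by component i = λ_i / Σ λ:
  PC1: 48/59 = 0.8136
  PC2: 9/59 = 0.1525
  PC3: 2/59 = 0.0339

Step 3 — cumulative fraction after k components = (λ_1 + ... + λ_k) / Σ λ:
  k = 1: 48/59 = 0.8136
  k = 2: (48 + 9)/59 = 57/59 = 0.9661
  k = 3: (48 + 9 + 2)/59 = 59/59 = 1

Summary (fraction, with percent):

explained: PC1 0.8136 (81.36%), PC2 0.1525 (15.25%), PC3 0.0339 (3.39%);  cumulative: 0.8136, 0.9661, 1


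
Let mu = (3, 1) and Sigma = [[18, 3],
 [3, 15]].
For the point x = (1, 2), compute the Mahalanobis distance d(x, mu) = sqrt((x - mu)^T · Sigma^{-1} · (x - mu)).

Step 1 — centre the observation: (x - mu) = (-2, 1).

Step 2 — invert Sigma. det(Sigma) = 18·15 - (3)² = 261.
  Sigma^{-1} = (1/det) · [[d, -b], [-b, a]] = [[0.0575, -0.0115],
 [-0.0115, 0.069]].

Step 3 — form the quadratic (x - mu)^T · Sigma^{-1} · (x - mu):
  Sigma^{-1} · (x - mu) = (-0.1264, 0.092).
  (x - mu)^T · [Sigma^{-1} · (x - mu)] = (-2)·(-0.1264) + (1)·(0.092) = 0.3448.

Step 4 — take square root: d = √(0.3448) ≈ 0.5872.

d(x, mu) = √(0.3448) ≈ 0.5872


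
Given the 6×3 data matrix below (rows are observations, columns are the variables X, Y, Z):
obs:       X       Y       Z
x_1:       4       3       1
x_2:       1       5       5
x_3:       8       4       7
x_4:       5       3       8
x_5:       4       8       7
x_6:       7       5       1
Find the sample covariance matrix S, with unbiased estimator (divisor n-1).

Step 1 — column means:
  mean(X) = (4 + 1 + 8 + 5 + 4 + 7) / 6 = 29/6 = 4.8333
  mean(Y) = (3 + 5 + 4 + 3 + 8 + 5) / 6 = 28/6 = 4.6667
  mean(Z) = (1 + 5 + 7 + 8 + 7 + 1) / 6 = 29/6 = 4.8333

Step 2 — sample covariance S[i,j] = (1/(n-1)) · Σ_k (x_{k,i} - mean_i) · (x_{k,j} - mean_j), with n-1 = 5.
  S[X,X] = ((-0.8333)·(-0.8333) + (-3.8333)·(-3.8333) + (3.1667)·(3.1667) + (0.1667)·(0.1667) + (-0.8333)·(-0.8333) + (2.1667)·(2.1667)) / 5 = 30.8333/5 = 6.1667
  S[X,Y] = ((-0.8333)·(-1.6667) + (-3.8333)·(0.3333) + (3.1667)·(-0.6667) + (0.1667)·(-1.6667) + (-0.8333)·(3.3333) + (2.1667)·(0.3333)) / 5 = -4.3333/5 = -0.8667
  S[X,Z] = ((-0.8333)·(-3.8333) + (-3.8333)·(0.1667) + (3.1667)·(2.1667) + (0.1667)·(3.1667) + (-0.8333)·(2.1667) + (2.1667)·(-3.8333)) / 5 = -0.1667/5 = -0.0333
  S[Y,Y] = ((-1.6667)·(-1.6667) + (0.3333)·(0.3333) + (-0.6667)·(-0.6667) + (-1.6667)·(-1.6667) + (3.3333)·(3.3333) + (0.3333)·(0.3333)) / 5 = 17.3333/5 = 3.4667
  S[Y,Z] = ((-1.6667)·(-3.8333) + (0.3333)·(0.1667) + (-0.6667)·(2.1667) + (-1.6667)·(3.1667) + (3.3333)·(2.1667) + (0.3333)·(-3.8333)) / 5 = 5.6667/5 = 1.1333
  S[Z,Z] = ((-3.8333)·(-3.8333) + (0.1667)·(0.1667) + (2.1667)·(2.1667) + (3.1667)·(3.1667) + (2.1667)·(2.1667) + (-3.8333)·(-3.8333)) / 5 = 48.8333/5 = 9.7667

S is symmetric (S[j,i] = S[i,j]). Assembling:

S = [[6.1667, -0.8667, -0.0333],
 [-0.8667, 3.4667, 1.1333],
 [-0.0333, 1.1333, 9.7667]]


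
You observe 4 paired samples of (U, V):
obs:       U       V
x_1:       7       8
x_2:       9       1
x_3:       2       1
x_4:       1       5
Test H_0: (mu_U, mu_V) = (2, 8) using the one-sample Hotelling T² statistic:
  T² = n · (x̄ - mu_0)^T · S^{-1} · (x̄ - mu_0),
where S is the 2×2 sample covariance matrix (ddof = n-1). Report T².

Step 1 — sample mean vector:
  mean(U) = (7 + 9 + 2 + 1) / 4 = 19/4 = 4.75
  mean(V) = (8 + 1 + 1 + 5) / 4 = 15/4 = 3.75
  x̄ = (4.75, 3.75),  deviation x̄ - mu_0 = (4.75, 3.75) - (2, 8) = (2.75, -4.25).

Step 2 — sample covariance matrix, S[i,j] = (1/(n-1)) · Σ_k (x_{k,i} - mean_i) · (x_{k,j} - mean_j), divisor n-1 = 3:
  S[U,U] = ((2.25)·(2.25) + (4.25)·(4.25) + (-2.75)·(-2.75) + (-3.75)·(-3.75)) / 3 = 44.75/3 = 14.9167
  S[U,V] = ((2.25)·(4.25) + (4.25)·(-2.75) + (-2.75)·(-2.75) + (-3.75)·(1.25)) / 3 = 0.75/3 = 0.25
  S[V,V] = ((4.25)·(4.25) + (-2.75)·(-2.75) + (-2.75)·(-2.75) + (1.25)·(1.25)) / 3 = 34.75/3 = 11.5833
  S = [[14.9167, 0.25],
 [0.25, 11.5833]].

Step 3 — invert S. det(S) = 14.9167·11.5833 - (0.25)² = 172.7222.
  S^{-1} = (1/det) · [[d, -b], [-b, a]] = [[0.0671, -0.0014],
 [-0.0014, 0.0864]].

Step 4 — quadratic form (x̄ - mu_0)^T · S^{-1} · (x̄ - mu_0):
  S^{-1} · (x̄ - mu_0) = (0.1906, -0.371),
  (x̄ - mu_0)^T · [...] = (2.75)·(0.1906) + (-4.25)·(-0.371) = 2.1009.

Step 5 — scale by n: T² = 4 · 2.1009 = 8.4037.

T² ≈ 8.4037


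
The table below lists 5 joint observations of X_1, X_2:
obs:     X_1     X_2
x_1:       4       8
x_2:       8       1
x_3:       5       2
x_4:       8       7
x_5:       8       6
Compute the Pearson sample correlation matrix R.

Step 1 — column means:
  mean(X_1) = (4 + 8 + 5 + 8 + 8) / 5 = 33/5 = 6.6
  mean(X_2) = (8 + 1 + 2 + 7 + 6) / 5 = 24/5 = 4.8

Step 2 — sample variances and covariances s[i,j] = (1/(n-1)) · Σ_k (x_{k,i} - mean_i) · (x_{k,j} - mean_j), with n-1 = 4:
  s[X_1,X_1] = ((-2.6)·(-2.6) + (1.4)·(1.4) + (-1.6)·(-1.6) + (1.4)·(1.4) + (1.4)·(1.4)) / 4 = 15.2/4 = 3.8
  s[X_1,X_2] = ((-2.6)·(3.2) + (1.4)·(-3.8) + (-1.6)·(-2.8) + (1.4)·(2.2) + (1.4)·(1.2)) / 4 = -4.4/4 = -1.1
  s[X_2,X_2] = ((3.2)·(3.2) + (-3.8)·(-3.8) + (-2.8)·(-2.8) + (2.2)·(2.2) + (1.2)·(1.2)) / 4 = 38.8/4 = 9.7
  Sample standard deviations s_i = √(s[i,i]):
  s(X_1) = √(3.8) = 1.9494
  s(X_2) = √(9.7) = 3.1145

Step 3 — r_{ij} = s_{ij} / (s_i · s_j):
  r[X_1,X_1] = 1 (diagonal).
  r[X_1,X_2] = -1.1 / (1.9494 · 3.1145) = -1.1 / 6.0712 = -0.1812
  r[X_2,X_2] = 1 (diagonal).

R is symmetric with unit diagonal. Assembling:

R = [[1, -0.1812],
 [-0.1812, 1]]


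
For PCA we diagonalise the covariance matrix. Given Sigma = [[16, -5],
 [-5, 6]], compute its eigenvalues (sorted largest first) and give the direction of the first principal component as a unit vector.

Step 1 — characteristic polynomial of 2×2 Sigma:
  det(Sigma - λI) = λ² - trace · λ + det = 0.
  trace = 16 + 6 = 22, det = 16·6 - (-5)² = 71.
Step 2 — discriminant:
  Δ = trace² - 4·det = 484 - 284 = 200.
Step 3 — eigenvalues:
  λ = (trace ± √Δ)/2 = (22 ± 14.1421)/2,
  λ_1 = 18.0711,  λ_2 = 3.9289.

Step 4 — unit eigenvector for λ_1: solve (Sigma - λ_1 I)v = 0. First row:
  (16 - 18.0711)·v_x + (-5)·v_y = 0, i.e. (-2.0711)·v_x + (-5)·v_y = 0,
  so v ∝ (b, λ_1 - a) = (-5, 2.0711); multiply by -1 so the first entry is positive: u = (5, -2.0711).
  ||u|| = √((5)² + (-2.0711)²) = √(29.2893) ≈ 5.412,
  v_1 = u/||u|| ≈ (0.9239, -0.3827) (||v_1|| = 1).

λ_1 = 18.0711,  λ_2 = 3.9289;  v_1 ≈ (0.9239, -0.3827)


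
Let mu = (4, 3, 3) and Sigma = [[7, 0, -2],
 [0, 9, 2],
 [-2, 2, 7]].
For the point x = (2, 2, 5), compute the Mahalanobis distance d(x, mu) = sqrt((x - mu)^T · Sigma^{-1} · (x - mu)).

Step 1 — centre the observation: (x - mu) = (-2, -1, 2).

Step 2 — invert Sigma (cofactor / det for 3×3, or solve directly):
  Sigma^{-1} = [[0.1565, -0.0106, 0.0477],
 [-0.0106, 0.1194, -0.0371],
 [0.0477, -0.0371, 0.1671]].

Step 3 — form the quadratic (x - mu)^T · Sigma^{-1} · (x - mu):
  Sigma^{-1} · (x - mu) = (-0.2069, -0.1724, 0.2759).
  (x - mu)^T · [Sigma^{-1} · (x - mu)] = (-2)·(-0.2069) + (-1)·(-0.1724) + (2)·(0.2759) = 1.1379.

Step 4 — take square root: d = √(1.1379) ≈ 1.0667.

d(x, mu) = √(1.1379) ≈ 1.0667


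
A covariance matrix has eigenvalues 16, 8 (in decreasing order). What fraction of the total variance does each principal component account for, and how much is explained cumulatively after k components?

Step 1 — total variance = trace(Sigma) = Σ λ_i = 16 + 8 = 24.

Step 2 — fraction explained by component i = λ_i / Σ λ:
  PC1: 16/24 = 0.6667
  PC2: 8/24 = 0.3333

Step 3 — cumulative fraction after k components = (λ_1 + ... + λ_k) / Σ λ:
  k = 1: 16/24 = 0.6667
  k = 2: (16 + 8)/24 = 24/24 = 1

Summary (fraction, with percent):

explained: PC1 0.6667 (66.67%), PC2 0.3333 (33.33%);  cumulative: 0.6667, 1


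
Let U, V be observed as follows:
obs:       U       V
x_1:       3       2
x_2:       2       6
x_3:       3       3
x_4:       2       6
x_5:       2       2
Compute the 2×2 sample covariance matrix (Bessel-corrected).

Step 1 — column means:
  mean(U) = (3 + 2 + 3 + 2 + 2) / 5 = 12/5 = 2.4
  mean(V) = (2 + 6 + 3 + 6 + 2) / 5 = 19/5 = 3.8

Step 2 — sample covariance S[i,j] = (1/(n-1)) · Σ_k (x_{k,i} - mean_i) · (x_{k,j} - mean_j), with n-1 = 4.
  S[U,U] = ((0.6)·(0.6) + (-0.4)·(-0.4) + (0.6)·(0.6) + (-0.4)·(-0.4) + (-0.4)·(-0.4)) / 4 = 1.2/4 = 0.3
  S[U,V] = ((0.6)·(-1.8) + (-0.4)·(2.2) + (0.6)·(-0.8) + (-0.4)·(2.2) + (-0.4)·(-1.8)) / 4 = -2.6/4 = -0.65
  S[V,V] = ((-1.8)·(-1.8) + (2.2)·(2.2) + (-0.8)·(-0.8) + (2.2)·(2.2) + (-1.8)·(-1.8)) / 4 = 16.8/4 = 4.2

S is symmetric (S[j,i] = S[i,j]). Assembling:

S = [[0.3, -0.65],
 [-0.65, 4.2]]


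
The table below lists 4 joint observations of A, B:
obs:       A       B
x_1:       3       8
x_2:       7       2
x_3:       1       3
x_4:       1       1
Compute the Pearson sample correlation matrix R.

Step 1 — column means:
  mean(A) = (3 + 7 + 1 + 1) / 4 = 12/4 = 3
  mean(B) = (8 + 2 + 3 + 1) / 4 = 14/4 = 3.5

Step 2 — sample variances and covariances s[i,j] = (1/(n-1)) · Σ_k (x_{k,i} - mean_i) · (x_{k,j} - mean_j), with n-1 = 3:
  s[A,A] = ((0)·(0) + (4)·(4) + (-2)·(-2) + (-2)·(-2)) / 3 = 24/3 = 8
  s[A,B] = ((0)·(4.5) + (4)·(-1.5) + (-2)·(-0.5) + (-2)·(-2.5)) / 3 = 0/3 = 0
  s[B,B] = ((4.5)·(4.5) + (-1.5)·(-1.5) + (-0.5)·(-0.5) + (-2.5)·(-2.5)) / 3 = 29/3 = 9.6667
  Sample standard deviations s_i = √(s[i,i]):
  s(A) = √(8) = 2.8284
  s(B) = √(9.6667) = 3.1091

Step 3 — r_{ij} = s_{ij} / (s_i · s_j):
  r[A,A] = 1 (diagonal).
  r[A,B] = 0 / (2.8284 · 3.1091) = 0 / 8.7939 = 0
  r[B,B] = 1 (diagonal).

R is symmetric with unit diagonal. Assembling:

R = [[1, 0],
 [0, 1]]


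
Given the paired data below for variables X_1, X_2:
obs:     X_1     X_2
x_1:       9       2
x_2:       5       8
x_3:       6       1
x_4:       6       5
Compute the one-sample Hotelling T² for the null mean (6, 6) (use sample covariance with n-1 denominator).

Step 1 — sample mean vector:
  mean(X_1) = (9 + 5 + 6 + 6) / 4 = 26/4 = 6.5
  mean(X_2) = (2 + 8 + 1 + 5) / 4 = 16/4 = 4
  x̄ = (6.5, 4),  deviation x̄ - mu_0 = (6.5, 4) - (6, 6) = (0.5, -2).

Step 2 — sample covariance matrix, S[i,j] = (1/(n-1)) · Σ_k (x_{k,i} - mean_i) · (x_{k,j} - mean_j), divisor n-1 = 3:
  S[X_1,X_1] = ((2.5)·(2.5) + (-1.5)·(-1.5) + (-0.5)·(-0.5) + (-0.5)·(-0.5)) / 3 = 9/3 = 3
  S[X_1,X_2] = ((2.5)·(-2) + (-1.5)·(4) + (-0.5)·(-3) + (-0.5)·(1)) / 3 = -10/3 = -3.3333
  S[X_2,X_2] = ((-2)·(-2) + (4)·(4) + (-3)·(-3) + (1)·(1)) / 3 = 30/3 = 10
  S = [[3, -3.3333],
 [-3.3333, 10]].

Step 3 — invert S. det(S) = 3·10 - (-3.3333)² = 18.8889.
  S^{-1} = (1/det) · [[d, -b], [-b, a]] = [[0.5294, 0.1765],
 [0.1765, 0.1588]].

Step 4 — quadratic form (x̄ - mu_0)^T · S^{-1} · (x̄ - mu_0):
  S^{-1} · (x̄ - mu_0) = (-0.0882, -0.2294),
  (x̄ - mu_0)^T · [...] = (0.5)·(-0.0882) + (-2)·(-0.2294) = 0.4147.

Step 5 — scale by n: T² = 4 · 0.4147 = 1.6588.

T² ≈ 1.6588


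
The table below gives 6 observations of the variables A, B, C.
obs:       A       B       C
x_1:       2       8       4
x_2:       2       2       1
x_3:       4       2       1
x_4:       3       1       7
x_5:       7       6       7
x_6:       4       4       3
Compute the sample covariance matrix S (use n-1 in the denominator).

Step 1 — column means:
  mean(A) = (2 + 2 + 4 + 3 + 7 + 4) / 6 = 22/6 = 3.6667
  mean(B) = (8 + 2 + 2 + 1 + 6 + 4) / 6 = 23/6 = 3.8333
  mean(C) = (4 + 1 + 1 + 7 + 7 + 3) / 6 = 23/6 = 3.8333

Step 2 — sample covariance S[i,j] = (1/(n-1)) · Σ_k (x_{k,i} - mean_i) · (x_{k,j} - mean_j), with n-1 = 5.
  S[A,A] = ((-1.6667)·(-1.6667) + (-1.6667)·(-1.6667) + (0.3333)·(0.3333) + (-0.6667)·(-0.6667) + (3.3333)·(3.3333) + (0.3333)·(0.3333)) / 5 = 17.3333/5 = 3.4667
  S[A,B] = ((-1.6667)·(4.1667) + (-1.6667)·(-1.8333) + (0.3333)·(-1.8333) + (-0.6667)·(-2.8333) + (3.3333)·(2.1667) + (0.3333)·(0.1667)) / 5 = 4.6667/5 = 0.9333
  S[A,C] = ((-1.6667)·(0.1667) + (-1.6667)·(-2.8333) + (0.3333)·(-2.8333) + (-0.6667)·(3.1667) + (3.3333)·(3.1667) + (0.3333)·(-0.8333)) / 5 = 11.6667/5 = 2.3333
  S[B,B] = ((4.1667)·(4.1667) + (-1.8333)·(-1.8333) + (-1.8333)·(-1.8333) + (-2.8333)·(-2.8333) + (2.1667)·(2.1667) + (0.1667)·(0.1667)) / 5 = 36.8333/5 = 7.3667
  S[B,C] = ((4.1667)·(0.1667) + (-1.8333)·(-2.8333) + (-1.8333)·(-2.8333) + (-2.8333)·(3.1667) + (2.1667)·(3.1667) + (0.1667)·(-0.8333)) / 5 = 8.8333/5 = 1.7667
  S[C,C] = ((0.1667)·(0.1667) + (-2.8333)·(-2.8333) + (-2.8333)·(-2.8333) + (3.1667)·(3.1667) + (3.1667)·(3.1667) + (-0.8333)·(-0.8333)) / 5 = 36.8333/5 = 7.3667

S is symmetric (S[j,i] = S[i,j]). Assembling:

S = [[3.4667, 0.9333, 2.3333],
 [0.9333, 7.3667, 1.7667],
 [2.3333, 1.7667, 7.3667]]


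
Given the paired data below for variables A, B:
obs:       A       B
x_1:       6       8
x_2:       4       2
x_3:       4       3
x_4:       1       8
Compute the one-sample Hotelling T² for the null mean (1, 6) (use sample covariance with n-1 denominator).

Step 1 — sample mean vector:
  mean(A) = (6 + 4 + 4 + 1) / 4 = 15/4 = 3.75
  mean(B) = (8 + 2 + 3 + 8) / 4 = 21/4 = 5.25
  x̄ = (3.75, 5.25),  deviation x̄ - mu_0 = (3.75, 5.25) - (1, 6) = (2.75, -0.75).

Step 2 — sample covariance matrix, S[i,j] = (1/(n-1)) · Σ_k (x_{k,i} - mean_i) · (x_{k,j} - mean_j), divisor n-1 = 3:
  S[A,A] = ((2.25)·(2.25) + (0.25)·(0.25) + (0.25)·(0.25) + (-2.75)·(-2.75)) / 3 = 12.75/3 = 4.25
  S[A,B] = ((2.25)·(2.75) + (0.25)·(-3.25) + (0.25)·(-2.25) + (-2.75)·(2.75)) / 3 = -2.75/3 = -0.9167
  S[B,B] = ((2.75)·(2.75) + (-3.25)·(-3.25) + (-2.25)·(-2.25) + (2.75)·(2.75)) / 3 = 30.75/3 = 10.25
  S = [[4.25, -0.9167],
 [-0.9167, 10.25]].

Step 3 — invert S. det(S) = 4.25·10.25 - (-0.9167)² = 42.7222.
  S^{-1} = (1/det) · [[d, -b], [-b, a]] = [[0.2399, 0.0215],
 [0.0215, 0.0995]].

Step 4 — quadratic form (x̄ - mu_0)^T · S^{-1} · (x̄ - mu_0):
  S^{-1} · (x̄ - mu_0) = (0.6437, -0.0156),
  (x̄ - mu_0)^T · [...] = (2.75)·(0.6437) + (-0.75)·(-0.0156) = 1.7819.

Step 5 — scale by n: T² = 4 · 1.7819 = 7.1274.

T² ≈ 7.1274
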